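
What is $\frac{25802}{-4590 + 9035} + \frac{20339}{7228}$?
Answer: $\frac{39557673}{4589780} \approx 8.6186$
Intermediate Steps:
$\frac{25802}{-4590 + 9035} + \frac{20339}{7228} = \frac{25802}{4445} + 20339 \cdot \frac{1}{7228} = 25802 \cdot \frac{1}{4445} + \frac{20339}{7228} = \frac{3686}{635} + \frac{20339}{7228} = \frac{39557673}{4589780}$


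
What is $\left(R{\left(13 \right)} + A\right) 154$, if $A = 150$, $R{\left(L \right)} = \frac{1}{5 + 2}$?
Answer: $23122$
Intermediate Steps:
$R{\left(L \right)} = \frac{1}{7}$
$\left(R{\left(13 \right)} + A\right) 154 = \left(\frac{1}{7} + 150\right) 154 = \frac{1051}{7} \cdot 154 = 23122$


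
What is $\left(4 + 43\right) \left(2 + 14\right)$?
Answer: $752$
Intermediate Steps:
$\left(4 + 43\right) \left(2 + 14\right) = 47 \cdot 16 = 752$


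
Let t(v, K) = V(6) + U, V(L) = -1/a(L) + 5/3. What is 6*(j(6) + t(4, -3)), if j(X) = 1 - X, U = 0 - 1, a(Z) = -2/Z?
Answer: -8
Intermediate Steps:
V(L) = 5/3 + L/2 (V(L) = -1/((-2/L)) + 5/3 = -(-1)*L/2 + 5*(⅓) = L/2 + 5/3 = 5/3 + L/2)
U = -1
t(v, K) = 11/3 (t(v, K) = (5/3 + (½)*6) - 1 = (5/3 + 3) - 1 = 14/3 - 1 = 11/3)
6*(j(6) + t(4, -3)) = 6*((1 - 1*6) + 11/3) = 6*((1 - 6) + 11/3) = 6*(-5 + 11/3) = 6*(-4/3) = -8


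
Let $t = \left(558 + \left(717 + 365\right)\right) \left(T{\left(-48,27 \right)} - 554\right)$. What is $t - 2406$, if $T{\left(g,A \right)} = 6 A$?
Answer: $-645286$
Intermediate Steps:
$t = -642880$ ($t = \left(558 + \left(717 + 365\right)\right) \left(6 \cdot 27 - 554\right) = \left(558 + 1082\right) \left(162 - 554\right) = 1640 \left(-392\right) = -642880$)
$t - 2406 = -642880 - 2406 = -645286$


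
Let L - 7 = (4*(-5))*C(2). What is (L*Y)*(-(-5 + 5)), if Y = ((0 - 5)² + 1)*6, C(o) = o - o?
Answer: 0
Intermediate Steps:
C(o) = 0
L = 7 (L = 7 + (4*(-5))*0 = 7 - 20*0 = 7 + 0 = 7)
Y = 156 (Y = ((-5)² + 1)*6 = (25 + 1)*6 = 26*6 = 156)
(L*Y)*(-(-5 + 5)) = (7*156)*(-(-5 + 5)) = 1092*(-1*0) = 1092*0 = 0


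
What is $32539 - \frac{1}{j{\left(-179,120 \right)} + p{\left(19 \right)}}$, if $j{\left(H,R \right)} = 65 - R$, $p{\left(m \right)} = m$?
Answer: $\frac{1171405}{36} \approx 32539.0$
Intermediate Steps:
$32539 - \frac{1}{j{\left(-179,120 \right)} + p{\left(19 \right)}} = 32539 - \frac{1}{\left(65 - 120\right) + 19} = 32539 - \frac{1}{-55 + 19} = 32539 - \frac{1}{-36} = 32539 - - \frac{1}{36} = 32539 + \frac{1}{36} = \frac{1171405}{36}$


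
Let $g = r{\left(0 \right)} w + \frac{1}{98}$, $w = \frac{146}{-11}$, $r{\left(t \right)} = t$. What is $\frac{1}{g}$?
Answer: $98$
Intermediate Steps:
$w = - \frac{146}{11}$ ($w = 146 \left(- \frac{1}{11}\right) = - \frac{146}{11} \approx -13.273$)
$g = \frac{1}{98}$ ($g = 0 \left(- \frac{146}{11}\right) + \frac{1}{98} = 0 + \frac{1}{98} = \frac{1}{98} \approx 0.010204$)
$\frac{1}{g} = \frac{1}{\frac{1}{98}} = 98$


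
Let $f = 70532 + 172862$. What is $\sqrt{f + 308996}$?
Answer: $\sqrt{552390} \approx 743.23$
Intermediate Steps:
$f = 243394$
$\sqrt{f + 308996} = \sqrt{243394 + 308996} = \sqrt{552390}$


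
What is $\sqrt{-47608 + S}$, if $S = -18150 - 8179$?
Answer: $i \sqrt{73937} \approx 271.91 i$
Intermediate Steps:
$S = -26329$ ($S = -18150 - 8179 = -26329$)
$\sqrt{-47608 + S} = \sqrt{-47608 - 26329} = \sqrt{-73937} = i \sqrt{73937}$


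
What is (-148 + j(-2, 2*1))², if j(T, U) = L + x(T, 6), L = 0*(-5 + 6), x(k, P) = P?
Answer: 20164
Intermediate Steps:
L = 0 (L = 0*1 = 0)
j(T, U) = 6 (j(T, U) = 0 + 6 = 6)
(-148 + j(-2, 2*1))² = (-148 + 6)² = (-142)² = 20164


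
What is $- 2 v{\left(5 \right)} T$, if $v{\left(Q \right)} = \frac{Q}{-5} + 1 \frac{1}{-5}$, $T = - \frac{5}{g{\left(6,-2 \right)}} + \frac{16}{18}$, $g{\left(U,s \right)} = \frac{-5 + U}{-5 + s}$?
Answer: $\frac{1292}{15} \approx 86.133$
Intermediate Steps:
$g{\left(U,s \right)} = \frac{-5 + U}{-5 + s}$
$T = \frac{323}{9}$ ($T = - \frac{5}{\frac{1}{-5 - 2} \left(-5 + 6\right)} + \frac{16}{18} = - \frac{5}{\frac{1}{-7} \cdot 1} + 16 \cdot \frac{1}{18} = - \frac{5}{\left(- \frac{1}{7}\right) 1} + \frac{8}{9} = - \frac{5}{- \frac{1}{7}} + \frac{8}{9} = \left(-5\right) \left(-7\right) + \frac{8}{9} = 35 + \frac{8}{9} = \frac{323}{9} \approx 35.889$)
$v{\left(Q \right)} = - \frac{1}{5} - \frac{Q}{5}$ ($v{\left(Q \right)} = Q \left(- \frac{1}{5}\right) + 1 \left(- \frac{1}{5}\right) = - \frac{Q}{5} - \frac{1}{5} = - \frac{1}{5} - \frac{Q}{5}$)
$- 2 v{\left(5 \right)} T = - 2 \left(- \frac{1}{5} - 1\right) \frac{323}{9} = \left(-2\right) \left(- \frac{6}{5}\right) \frac{323}{9} = \frac{12}{5} \cdot \frac{323}{9} = \frac{1292}{15}$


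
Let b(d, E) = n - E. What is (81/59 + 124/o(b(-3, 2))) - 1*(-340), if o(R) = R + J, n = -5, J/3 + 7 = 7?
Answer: 133671/413 ≈ 323.66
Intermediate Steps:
J = 0 (J = -21 + 3*7 = -21 + 21 = 0)
b(d, E) = -5 - E
o(R) = R (o(R) = R + 0 = R)
(81/59 + 124/o(b(-3, 2))) - 1*(-340) = (81/59 + 124/(-5 - 1*2)) - 1*(-340) = (81*(1/59) + 124/(-5 - 2)) + 340 = (81/59 + 124/(-7)) + 340 = (81/59 + 124*(-1/7)) + 340 = (81/59 - 124/7) + 340 = -6749/413 + 340 = 133671/413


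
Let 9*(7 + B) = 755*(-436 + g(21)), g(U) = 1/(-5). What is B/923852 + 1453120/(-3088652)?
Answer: -545816408377/1070046497814 ≈ -0.51009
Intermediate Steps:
g(U) = -1/5
B = -109798/3 (B = -7 + (755*(-436 - 1/5))/9 = -7 + (755*(-2181/5))/9 = -7 + (1/9)*(-329331) = -7 - 109777/3 = -109798/3 ≈ -36599.)
B/923852 + 1453120/(-3088652) = -109798/3/923852 + 1453120/(-3088652) = -109798/3*1/923852 + 1453120*(-1/3088652) = -54899/1385778 - 363280/772163 = -545816408377/1070046497814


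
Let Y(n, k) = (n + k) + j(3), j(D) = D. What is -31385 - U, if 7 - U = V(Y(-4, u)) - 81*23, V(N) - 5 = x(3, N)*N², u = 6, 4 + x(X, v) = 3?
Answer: -33275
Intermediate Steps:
x(X, v) = -1 (x(X, v) = -4 + 3 = -1)
Y(n, k) = 3 + k + n (Y(n, k) = (n + k) + 3 = (k + n) + 3 = 3 + k + n)
V(N) = 5 - N²
U = 1890 (U = 7 - ((5 - (3 + 6 - 4)²) - 81*23) = 7 - ((5 - 1*5²) - 1863) = 7 - ((5 - 1*25) - 1863) = 7 - ((5 - 25) - 1863) = 7 - (-20 - 1863) = 7 - 1*(-1883) = 7 + 1883 = 1890)
-31385 - U = -31385 - 1*1890 = -31385 - 1890 = -33275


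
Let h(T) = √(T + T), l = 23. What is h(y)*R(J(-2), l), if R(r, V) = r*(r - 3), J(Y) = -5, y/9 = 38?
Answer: 240*√19 ≈ 1046.1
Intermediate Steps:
y = 342 (y = 9*38 = 342)
h(T) = √2*√T (h(T) = √(2*T) = √2*√T)
R(r, V) = r*(-3 + r)
h(y)*R(J(-2), l) = (√2*√342)*(-5*(-3 - 5)) = (√2*(3*√38))*(-5*(-8)) = (6*√19)*40 = 240*√19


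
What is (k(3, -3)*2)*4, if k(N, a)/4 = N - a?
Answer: 192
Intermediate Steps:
k(N, a) = -4*a + 4*N (k(N, a) = 4*(N - a) = -4*a + 4*N)
(k(3, -3)*2)*4 = ((-4*(-3) + 4*3)*2)*4 = ((12 + 12)*2)*4 = (24*2)*4 = 48*4 = 192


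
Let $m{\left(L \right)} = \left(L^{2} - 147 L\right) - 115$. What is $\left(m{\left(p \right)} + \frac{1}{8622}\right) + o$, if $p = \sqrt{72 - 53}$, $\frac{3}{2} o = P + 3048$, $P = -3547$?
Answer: $- \frac{3695963}{8622} - 147 \sqrt{19} \approx -1069.4$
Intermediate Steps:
$o = - \frac{998}{3}$ ($o = \frac{2 \left(-3547 + 3048\right)}{3} = \frac{2}{3} \left(-499\right) = - \frac{998}{3} \approx -332.67$)
$p = \sqrt{19} \approx 4.3589$
$m{\left(L \right)} = -115 + L^{2} - 147 L$
$\left(m{\left(p \right)} + \frac{1}{8622}\right) + o = \left(\left(-115 + \left(\sqrt{19}\right)^{2} - 147 \sqrt{19}\right) + \frac{1}{8622}\right) - \frac{998}{3} = \left(\left(-115 + 19 - 147 \sqrt{19}\right) + \frac{1}{8622}\right) - \frac{998}{3} = \left(\left(-96 - 147 \sqrt{19}\right) + \frac{1}{8622}\right) - \frac{998}{3} = \left(- \frac{827711}{8622} - 147 \sqrt{19}\right) - \frac{998}{3} = - \frac{3695963}{8622} - 147 \sqrt{19}$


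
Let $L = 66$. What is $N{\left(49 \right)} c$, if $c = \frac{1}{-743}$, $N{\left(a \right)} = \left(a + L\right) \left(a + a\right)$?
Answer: $- \frac{11270}{743} \approx -15.168$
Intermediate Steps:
$N{\left(a \right)} = 2 a \left(66 + a\right)$ ($N{\left(a \right)} = \left(a + 66\right) \left(a + a\right) = \left(66 + a\right) 2 a = 2 a \left(66 + a\right)$)
$c = - \frac{1}{743} \approx -0.0013459$
$N{\left(49 \right)} c = 2 \cdot 49 \left(66 + 49\right) \left(- \frac{1}{743}\right) = 2 \cdot 49 \cdot 115 \left(- \frac{1}{743}\right) = 11270 \left(- \frac{1}{743}\right) = - \frac{11270}{743}$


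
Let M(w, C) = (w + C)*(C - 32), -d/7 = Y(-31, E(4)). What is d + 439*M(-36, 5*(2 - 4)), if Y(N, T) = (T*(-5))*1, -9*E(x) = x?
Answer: 7633192/9 ≈ 8.4813e+5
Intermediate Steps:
E(x) = -x/9
Y(N, T) = -5*T (Y(N, T) = -5*T*1 = -5*T)
d = -140/9 (d = -(-35)*(-1/9*4) = -(-35)*(-4)/9 = -7*20/9 = -140/9 ≈ -15.556)
M(w, C) = (-32 + C)*(C + w) (M(w, C) = (C + w)*(-32 + C) = (-32 + C)*(C + w))
d + 439*M(-36, 5*(2 - 4)) = -140/9 + 439*((5*(2 - 4))**2 - 160*(2 - 4) - 32*(-36) + (5*(2 - 4))*(-36)) = -140/9 + 439*((5*(-2))**2 - 160*(-2) + 1152 + (5*(-2))*(-36)) = -140/9 + 439*((-10)**2 - 32*(-10) + 1152 - 10*(-36)) = -140/9 + 439*(100 + 320 + 1152 + 360) = -140/9 + 439*1932 = -140/9 + 848148 = 7633192/9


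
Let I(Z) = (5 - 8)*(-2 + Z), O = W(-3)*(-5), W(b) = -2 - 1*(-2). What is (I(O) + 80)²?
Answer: 7396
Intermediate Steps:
W(b) = 0 (W(b) = -2 + 2 = 0)
O = 0 (O = 0*(-5) = 0)
I(Z) = 6 - 3*Z (I(Z) = -3*(-2 + Z) = 6 - 3*Z)
(I(O) + 80)² = ((6 - 3*0) + 80)² = ((6 + 0) + 80)² = (6 + 80)² = 86² = 7396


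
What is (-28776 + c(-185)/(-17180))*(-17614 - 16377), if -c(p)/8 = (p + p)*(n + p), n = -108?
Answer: 838735403020/859 ≈ 9.7641e+8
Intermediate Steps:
c(p) = -16*p*(-108 + p) (c(p) = -8*(p + p)*(-108 + p) = -8*2*p*(-108 + p) = -16*p*(-108 + p))
(-28776 + c(-185)/(-17180))*(-17614 - 16377) = (-28776 + (16*(-185)*(108 - 1*(-185)))/(-17180))*(-17614 - 16377) = (-28776 + (16*(-185)*(108 + 185))*(-1/17180))*(-33991) = (-28776 + (16*(-185)*293)*(-1/17180))*(-33991) = (-28776 - 867280*(-1/17180))*(-33991) = (-28776 + 43364/859)*(-33991) = -24675220/859*(-33991) = 838735403020/859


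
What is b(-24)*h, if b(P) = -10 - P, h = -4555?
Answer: -63770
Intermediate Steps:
b(-24)*h = (-10 - 1*(-24))*(-4555) = (-10 + 24)*(-4555) = 14*(-4555) = -63770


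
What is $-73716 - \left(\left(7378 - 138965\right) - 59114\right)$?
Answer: $116985$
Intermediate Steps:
$-73716 - \left(\left(7378 - 138965\right) - 59114\right) = -73716 - \left(-131587 - 59114\right) = -73716 - -190701 = -73716 + 190701 = 116985$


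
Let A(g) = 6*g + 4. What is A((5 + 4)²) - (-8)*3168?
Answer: 25834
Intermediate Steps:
A(g) = 4 + 6*g
A((5 + 4)²) - (-8)*3168 = (4 + 6*(5 + 4)²) - (-8)*3168 = (4 + 6*9²) - 1*(-25344) = (4 + 6*81) + 25344 = (4 + 486) + 25344 = 490 + 25344 = 25834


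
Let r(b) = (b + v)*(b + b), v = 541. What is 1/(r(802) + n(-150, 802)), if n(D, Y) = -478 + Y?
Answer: 1/2154496 ≈ 4.6415e-7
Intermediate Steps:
r(b) = 2*b*(541 + b) (r(b) = (b + 541)*(b + b) = (541 + b)*(2*b) = 2*b*(541 + b))
1/(r(802) + n(-150, 802)) = 1/(2*802*(541 + 802) + (-478 + 802)) = 1/(2*802*1343 + 324) = 1/(2154172 + 324) = 1/2154496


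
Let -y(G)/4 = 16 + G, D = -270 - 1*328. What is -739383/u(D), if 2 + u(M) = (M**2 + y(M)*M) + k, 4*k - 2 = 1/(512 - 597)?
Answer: 83796740/117248037 ≈ 0.71470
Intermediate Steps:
D = -598 (D = -270 - 328 = -598)
y(G) = -64 - 4*G (y(G) = -4*(16 + G) = -64 - 4*G)
k = 169/340 (k = 1/2 + 1/(4*(512 - 597)) = 1/2 + (1/4)/(-85) = 1/2 + (1/4)*(-1/85) = 1/2 - 1/340 = 169/340 ≈ 0.49706)
u(M) = -511/340 + M**2 + M*(-64 - 4*M) (u(M) = -2 + ((M**2 + (-64 - 4*M)*M) + 169/340) = -2 + ((M**2 + M*(-64 - 4*M)) + 169/340) = -2 + (169/340 + M**2 + M*(-64 - 4*M)) = -511/340 + M**2 + M*(-64 - 4*M))
-739383/u(D) = -739383/(-511/340 - 64*(-598) - 3*(-598)**2) = -739383/(-511/340 + 38272 - 3*357604) = -739383/(-511/340 + 38272 - 1072812) = -739383/(-351744111/340) = -739383*(-340/351744111) = 83796740/117248037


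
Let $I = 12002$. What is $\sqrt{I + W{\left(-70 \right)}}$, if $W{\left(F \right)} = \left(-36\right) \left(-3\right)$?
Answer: $\sqrt{12110} \approx 110.05$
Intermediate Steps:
$W{\left(F \right)} = 108$
$\sqrt{I + W{\left(-70 \right)}} = \sqrt{12002 + 108} = \sqrt{12110}$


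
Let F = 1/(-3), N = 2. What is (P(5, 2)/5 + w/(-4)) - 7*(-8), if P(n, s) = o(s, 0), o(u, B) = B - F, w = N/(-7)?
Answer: 11789/210 ≈ 56.138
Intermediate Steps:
F = -⅓ ≈ -0.33333
w = -2/7 (w = 2/(-7) = 2*(-⅐) = -2/7 ≈ -0.28571)
o(u, B) = ⅓ + B (o(u, B) = B - 1*(-⅓) = B + ⅓ = ⅓ + B)
P(n, s) = ⅓ (P(n, s) = ⅓ + 0 = ⅓)
(P(5, 2)/5 + w/(-4)) - 7*(-8) = ((⅓)/5 - 2/7/(-4)) - 7*(-8) = ((⅓)*(⅕) - 2/7*(-¼)) + 56 = (1/15 + 1/14) + 56 = 29/210 + 56 = 11789/210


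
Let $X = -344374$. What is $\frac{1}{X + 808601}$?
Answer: $\frac{1}{464227} \approx 2.1541 \cdot 10^{-6}$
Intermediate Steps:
$\frac{1}{X + 808601} = \frac{1}{-344374 + 808601} = \frac{1}{464227}$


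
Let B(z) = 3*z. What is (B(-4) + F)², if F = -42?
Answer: 2916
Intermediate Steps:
(B(-4) + F)² = (3*(-4) - 42)² = (-12 - 42)² = (-54)² = 2916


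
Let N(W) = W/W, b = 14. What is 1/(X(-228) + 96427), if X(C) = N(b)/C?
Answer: 228/21985355 ≈ 1.0371e-5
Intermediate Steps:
N(W) = 1
X(C) = 1/C
1/(X(-228) + 96427) = 1/(1/(-228) + 96427) = 1/(-1/228 + 96427) = 1/(21985355/228) = 228/21985355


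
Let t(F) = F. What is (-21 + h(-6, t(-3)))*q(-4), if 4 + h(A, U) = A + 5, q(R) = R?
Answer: 104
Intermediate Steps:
h(A, U) = 1 + A (h(A, U) = -4 + (A + 5) = -4 + (5 + A) = 1 + A)
(-21 + h(-6, t(-3)))*q(-4) = (-21 + (1 - 6))*(-4) = (-21 - 5)*(-4) = -26*(-4) = 104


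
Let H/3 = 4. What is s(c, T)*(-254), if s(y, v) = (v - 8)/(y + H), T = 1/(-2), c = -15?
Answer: -2159/3 ≈ -719.67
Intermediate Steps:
H = 12 (H = 3*4 = 12)
T = -½ ≈ -0.50000
s(y, v) = (-8 + v)/(12 + y) (s(y, v) = (v - 8)/(y + 12) = (-8 + v)/(12 + y))
s(c, T)*(-254) = ((-8 - ½)/(12 - 15))*(-254) = (-17/2/(-3))*(-254) = -⅓*(-17/2)*(-254) = (17/6)*(-254) = -2159/3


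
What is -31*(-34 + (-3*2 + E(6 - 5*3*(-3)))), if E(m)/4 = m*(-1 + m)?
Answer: -314960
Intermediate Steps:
E(m) = 4*m*(-1 + m) (E(m) = 4*(m*(-1 + m)) = 4*m*(-1 + m))
-31*(-34 + (-3*2 + E(6 - 5*3*(-3)))) = -31*(-34 + (-3*2 + 4*(6 - 5*3*(-3))*(-1 + (6 - 5*3*(-3))))) = -31*(-34 + (-6 + 4*(6 - 15*(-3))*(-1 + (6 - 15*(-3))))) = -31*(-34 + (-6 + 4*(6 + 45)*(-1 + (6 + 45)))) = -31*(-34 + (-6 + 4*51*(-1 + 51))) = -31*(-34 + (-6 + 4*51*50)) = -31*(-34 + (-6 + 10200)) = -31*(-34 + 10194) = -31*10160 = -314960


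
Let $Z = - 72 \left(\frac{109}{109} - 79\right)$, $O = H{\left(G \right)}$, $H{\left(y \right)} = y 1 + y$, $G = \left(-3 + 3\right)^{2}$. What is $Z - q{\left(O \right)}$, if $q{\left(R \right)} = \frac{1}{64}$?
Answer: $\frac{359423}{64} \approx 5616.0$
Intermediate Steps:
$G = 0$ ($G = 0^{2} = 0$)
$H{\left(y \right)} = 2 y$ ($H{\left(y \right)} = y + y = 2 y$)
$O = 0$ ($O = 2 \cdot 0 = 0$)
$Z = 5616$ ($Z = - 72 \left(109 \cdot \frac{1}{109} - 79\right) = - 72 \left(1 - 79\right) = \left(-72\right) \left(-78\right) = 5616$)
$q{\left(R \right)} = \frac{1}{64}$
$Z - q{\left(O \right)} = 5616 - \frac{1}{64} = \frac{359423}{64}$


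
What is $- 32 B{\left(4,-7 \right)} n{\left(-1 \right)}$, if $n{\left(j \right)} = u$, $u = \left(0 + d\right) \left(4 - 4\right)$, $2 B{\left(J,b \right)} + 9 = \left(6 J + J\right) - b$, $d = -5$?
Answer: $0$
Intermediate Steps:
$B{\left(J,b \right)} = - \frac{9}{2} - \frac{b}{2} + \frac{7 J}{2}$ ($B{\left(J,b \right)} = - \frac{9}{2} + \frac{\left(6 J + J\right) - b}{2} = - \frac{9}{2} + \frac{7 J - b}{2} = - \frac{9}{2} + \frac{- b + 7 J}{2} = - \frac{9}{2} + \left(- \frac{b}{2} + \frac{7 J}{2}\right) = - \frac{9}{2} - \frac{b}{2} + \frac{7 J}{2}$)
$u = 0$ ($u = \left(0 - 5\right) \left(4 - 4\right) = \left(-5\right) 0 = 0$)
$n{\left(j \right)} = 0$
$- 32 B{\left(4,-7 \right)} n{\left(-1 \right)} = - 32 \left(- \frac{9}{2} - - \frac{7}{2} + \frac{7}{2} \cdot 4\right) 0 = - 32 \left(- \frac{9}{2} + \frac{7}{2} + 14\right) 0 = \left(-32\right) 13 \cdot 0 = \left(-416\right) 0 = 0$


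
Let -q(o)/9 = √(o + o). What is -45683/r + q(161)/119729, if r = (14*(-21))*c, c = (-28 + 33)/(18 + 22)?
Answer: 182732/147 - 9*√322/119729 ≈ 1243.1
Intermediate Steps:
q(o) = -9*√2*√o (q(o) = -9*√(o + o) = -9*√2*√o)
c = ⅛ (c = 5/40 = 5*(1/40) = ⅛ ≈ 0.12500)
r = -147/4 (r = (14*(-21))*(⅛) = -294*⅛ = -147/4 ≈ -36.750)
-45683/r + q(161)/119729 = -45683/(-147/4) - 9*√2*√161/119729 = -45683*(-4/147) - 9*√322*(1/119729) = 182732/147 - 9*√322/119729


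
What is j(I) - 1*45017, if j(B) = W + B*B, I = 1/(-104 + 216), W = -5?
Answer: -564755967/12544 ≈ -45022.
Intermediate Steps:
I = 1/112 ≈ 0.0089286
j(B) = -5 + B**2 (j(B) = -5 + B*B = -5 + B**2)
j(I) - 1*45017 = (-5 + (1/112)**2) - 1*45017 = (-5 + 1/12544) - 45017 = -62719/12544 - 45017 = -564755967/12544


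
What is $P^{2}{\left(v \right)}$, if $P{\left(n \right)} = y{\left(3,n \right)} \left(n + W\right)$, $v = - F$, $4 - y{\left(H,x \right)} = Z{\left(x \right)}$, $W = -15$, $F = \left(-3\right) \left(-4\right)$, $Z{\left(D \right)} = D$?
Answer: $186624$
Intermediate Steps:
$F = 12$
$y{\left(H,x \right)} = 4 - x$
$v = -12$ ($v = \left(-1\right) 12 = -12$)
$P{\left(n \right)} = \left(-15 + n\right) \left(4 - n\right)$ ($P{\left(n \right)} = \left(4 - n\right) \left(n - 15\right) = \left(4 - n\right) \left(-15 + n\right) = \left(-15 + n\right) \left(4 - n\right)$)
$P^{2}{\left(v \right)} = \left(- \left(-15 - 12\right) \left(-4 - 12\right)\right)^{2} = \left(\left(-1\right) \left(-27\right) \left(-16\right)\right)^{2} = \left(-432\right)^{2} = 186624$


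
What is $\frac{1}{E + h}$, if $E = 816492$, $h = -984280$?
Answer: $- \frac{1}{167788} \approx -5.9599 \cdot 10^{-6}$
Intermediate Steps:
$\frac{1}{E + h} = \frac{1}{816492 - 984280} = \frac{1}{-167788} = - \frac{1}{167788}$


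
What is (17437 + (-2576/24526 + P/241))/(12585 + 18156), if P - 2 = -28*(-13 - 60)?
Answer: 51557793061/90851428803 ≈ 0.56750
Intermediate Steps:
P = 2046 (P = 2 - 28*(-13 - 60) = 2 - 28*(-73) = 2 + 2044 = 2046)
(17437 + (-2576/24526 + P/241))/(12585 + 18156) = (17437 + (-2576/24526 + 2046/241))/(12585 + 18156) = (17437 + (-2576*1/24526 + 2046*(1/241)))/30741 = (17437 + (-1288/12263 + 2046/241))*(1/30741) = (17437 + 24779690/2955383)*(1/30741) = (51557793061/2955383)*(1/30741) = 51557793061/90851428803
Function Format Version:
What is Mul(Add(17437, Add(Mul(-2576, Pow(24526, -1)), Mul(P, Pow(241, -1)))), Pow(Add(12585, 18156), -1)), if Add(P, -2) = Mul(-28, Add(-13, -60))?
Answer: Rational(51557793061, 90851428803) ≈ 0.56750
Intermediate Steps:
P = 2046 (P = Add(2, Mul(-28, Add(-13, -60))) = Add(2, Mul(-28, -73)) = Add(2, 2044) = 2046)
Mul(Add(17437, Add(Mul(-2576, Pow(24526, -1)), Mul(P, Pow(241, -1)))), Pow(Add(12585, 18156), -1)) = Mul(Add(17437, Add(Mul(-2576, Pow(24526, -1)), Mul(2046, Pow(241, -1)))), Pow(Add(12585, 18156), -1)) = Mul(Add(17437, Add(Mul(-2576, Rational(1, 24526)), Mul(2046, Rational(1, 241)))), Pow(30741, -1)) = Mul(Add(17437, Add(Rational(-1288, 12263), Rational(2046, 241))), Rational(1, 30741)) = Mul(Add(17437, Rational(24779690, 2955383)), Rational(1, 30741)) = Mul(Rational(51557793061, 2955383), Rational(1, 30741)) = Rational(51557793061, 90851428803)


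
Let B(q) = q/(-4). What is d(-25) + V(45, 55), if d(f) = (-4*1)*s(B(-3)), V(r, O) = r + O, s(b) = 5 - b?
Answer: 83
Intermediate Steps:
B(q) = -q/4 (B(q) = q*(-1/4) = -q/4)
V(r, O) = O + r
d(f) = -17 (d(f) = (-4*1)*(5 - (-1)*(-3)/4) = -4*(5 - 1*3/4) = -4*(5 - 3/4) = -4*17/4 = -17)
d(-25) + V(45, 55) = -17 + (55 + 45) = -17 + 100 = 83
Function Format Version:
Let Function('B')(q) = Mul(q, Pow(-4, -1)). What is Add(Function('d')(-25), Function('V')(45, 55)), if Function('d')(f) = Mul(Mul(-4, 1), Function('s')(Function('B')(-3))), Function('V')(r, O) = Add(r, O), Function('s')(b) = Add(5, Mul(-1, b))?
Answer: 83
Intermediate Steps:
Function('B')(q) = Mul(Rational(-1, 4), q) (Function('B')(q) = Mul(q, Rational(-1, 4)) = Mul(Rational(-1, 4), q))
Function('V')(r, O) = Add(O, r)
Function('d')(f) = -17 (Function('d')(f) = Mul(Mul(-4, 1), Add(5, Mul(-1, Mul(Rational(-1, 4), -3)))) = Mul(-4, Add(5, Mul(-1, Rational(3, 4)))) = Mul(-4, Add(5, Rational(-3, 4))) = Mul(-4, Rational(17, 4)) = -17)
Add(Function('d')(-25), Function('V')(45, 55)) = Add(-17, Add(55, 45)) = Add(-17, 100) = 83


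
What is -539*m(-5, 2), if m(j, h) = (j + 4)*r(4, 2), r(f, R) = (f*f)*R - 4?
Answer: 15092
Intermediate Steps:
r(f, R) = -4 + R*f² (r(f, R) = f²*R - 4 = R*f² - 4 = -4 + R*f²)
m(j, h) = 112 + 28*j (m(j, h) = (j + 4)*(-4 + 2*4²) = (4 + j)*(-4 + 2*16) = (4 + j)*(-4 + 32) = (4 + j)*28 = 112 + 28*j)
-539*m(-5, 2) = -539*(112 + 28*(-5)) = -539*(112 - 140) = -539*(-28) = 15092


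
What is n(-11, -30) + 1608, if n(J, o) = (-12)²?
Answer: 1752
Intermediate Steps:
n(J, o) = 144
n(-11, -30) + 1608 = 144 + 1608 = 1752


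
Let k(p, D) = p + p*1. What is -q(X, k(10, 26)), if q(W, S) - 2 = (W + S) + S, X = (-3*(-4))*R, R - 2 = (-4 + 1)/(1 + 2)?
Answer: -54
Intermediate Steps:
k(p, D) = 2*p (k(p, D) = p + p = 2*p)
R = 1 (R = 2 + (-4 + 1)/(1 + 2) = 2 - 3/3 = 2 - 3*⅓ = 2 - 1 = 1)
X = 12 (X = -3*(-4)*1 = 12*1 = 12)
q(W, S) = 2 + W + 2*S (q(W, S) = 2 + ((W + S) + S) = 2 + ((S + W) + S) = 2 + (W + 2*S) = 2 + W + 2*S)
-q(X, k(10, 26)) = -(2 + 12 + 2*(2*10)) = -(2 + 12 + 2*20) = -(2 + 12 + 40) = -1*54 = -54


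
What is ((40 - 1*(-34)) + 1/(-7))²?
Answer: 267289/49 ≈ 5454.9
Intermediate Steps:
((40 - 1*(-34)) + 1/(-7))² = ((40 + 34) - ⅐)² = (74 - ⅐)² = (517/7)² = 267289/49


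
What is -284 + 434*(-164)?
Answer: -71460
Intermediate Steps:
-284 + 434*(-164) = -284 - 71176 = -71460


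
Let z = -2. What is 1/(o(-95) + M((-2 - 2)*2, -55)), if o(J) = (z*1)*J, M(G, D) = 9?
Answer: 1/199 ≈ 0.0050251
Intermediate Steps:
o(J) = -2*J (o(J) = (-2*1)*J = -2*J)
1/(o(-95) + M((-2 - 2)*2, -55)) = 1/(-2*(-95) + 9) = 1/(190 + 9) = 1/199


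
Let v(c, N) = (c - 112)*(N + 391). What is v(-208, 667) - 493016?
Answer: -831576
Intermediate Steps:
v(c, N) = (-112 + c)*(391 + N)
v(-208, 667) - 493016 = (-43792 - 112*667 + 391*(-208) + 667*(-208)) - 493016 = (-43792 - 74704 - 81328 - 138736) - 493016 = -338560 - 493016 = -831576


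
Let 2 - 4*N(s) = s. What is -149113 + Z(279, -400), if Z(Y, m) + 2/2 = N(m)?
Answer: -298027/2 ≈ -1.4901e+5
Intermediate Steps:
N(s) = ½ - s/4
Z(Y, m) = -½ - m/4 (Z(Y, m) = -1 + (½ - m/4) = -½ - m/4)
-149113 + Z(279, -400) = -149113 + (-½ - ¼*(-400)) = -149113 + (-½ + 100) = -149113 + 199/2 = -298027/2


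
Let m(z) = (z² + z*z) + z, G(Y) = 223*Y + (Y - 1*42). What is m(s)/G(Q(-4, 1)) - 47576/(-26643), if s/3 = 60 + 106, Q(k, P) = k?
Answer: -6591891535/12495567 ≈ -527.54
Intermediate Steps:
G(Y) = -42 + 224*Y (G(Y) = 223*Y + (Y - 42) = 223*Y + (-42 + Y) = -42 + 224*Y)
s = 498 (s = 3*(60 + 106) = 3*166 = 498)
m(z) = z + 2*z² (m(z) = (z² + z²) + z = 2*z² + z = z + 2*z²)
m(s)/G(Q(-4, 1)) - 47576/(-26643) = (498*(1 + 2*498))/(-42 + 224*(-4)) - 47576/(-26643) = (498*(1 + 996))/(-42 - 896) - 47576*(-1/26643) = (498*997)/(-938) + 47576/26643 = 496506*(-1/938) + 47576/26643 = -248253/469 + 47576/26643 = -6591891535/12495567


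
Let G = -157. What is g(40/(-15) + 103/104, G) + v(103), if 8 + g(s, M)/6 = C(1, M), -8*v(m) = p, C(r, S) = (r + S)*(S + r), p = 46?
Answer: 583849/4 ≈ 1.4596e+5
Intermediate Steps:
C(r, S) = (S + r)² (C(r, S) = (S + r)*(S + r) = (S + r)²)
v(m) = -23/4 (v(m) = -⅛*46 = -23/4)
g(s, M) = -48 + 6*(1 + M)² (g(s, M) = -48 + 6*(M + 1)² = -48 + 6*(1 + M)²)
g(40/(-15) + 103/104, G) + v(103) = (-48 + 6*(1 - 157)²) - 23/4 = (-48 + 6*(-156)²) - 23/4 = (-48 + 6*24336) - 23/4 = (-48 + 146016) - 23/4 = 145968 - 23/4 = 583849/4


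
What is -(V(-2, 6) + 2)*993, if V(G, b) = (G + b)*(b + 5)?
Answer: -45678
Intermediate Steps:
V(G, b) = (5 + b)*(G + b) (V(G, b) = (G + b)*(5 + b) = (5 + b)*(G + b))
-(V(-2, 6) + 2)*993 = -((6**2 + 5*(-2) + 5*6 - 2*6) + 2)*993 = -((36 - 10 + 30 - 12) + 2)*993 = -(44 + 2)*993 = -1*46*993 = -46*993 = -45678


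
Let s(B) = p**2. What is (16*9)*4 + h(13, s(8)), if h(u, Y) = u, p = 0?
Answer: 589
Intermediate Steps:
s(B) = 0 (s(B) = 0**2 = 0)
(16*9)*4 + h(13, s(8)) = (16*9)*4 + 13 = 144*4 + 13 = 576 + 13 = 589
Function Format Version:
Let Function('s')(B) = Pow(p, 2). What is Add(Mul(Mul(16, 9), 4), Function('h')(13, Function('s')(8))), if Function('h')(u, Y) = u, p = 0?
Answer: 589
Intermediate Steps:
Function('s')(B) = 0 (Function('s')(B) = Pow(0, 2) = 0)
Add(Mul(Mul(16, 9), 4), Function('h')(13, Function('s')(8))) = Add(Mul(Mul(16, 9), 4), 13) = Add(Mul(144, 4), 13) = Add(576, 13) = 589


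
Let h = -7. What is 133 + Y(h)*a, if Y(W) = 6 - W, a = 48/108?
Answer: 1249/9 ≈ 138.78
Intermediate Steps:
a = 4/9 (a = 48*(1/108) = 4/9 ≈ 0.44444)
133 + Y(h)*a = 133 + (6 - 1*(-7))*(4/9) = 133 + (6 + 7)*(4/9) = 133 + 13*(4/9) = 133 + 52/9 = 1249/9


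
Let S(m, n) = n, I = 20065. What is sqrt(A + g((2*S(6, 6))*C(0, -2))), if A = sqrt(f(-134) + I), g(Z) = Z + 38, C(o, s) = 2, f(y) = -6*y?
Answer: sqrt(62 + sqrt(20869)) ≈ 14.369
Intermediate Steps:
g(Z) = 38 + Z
A = sqrt(20869) (A = sqrt(-6*(-134) + 20065) = sqrt(804 + 20065) = sqrt(20869) ≈ 144.46)
sqrt(A + g((2*S(6, 6))*C(0, -2))) = sqrt(sqrt(20869) + (38 + (2*6)*2)) = sqrt(sqrt(20869) + (38 + 12*2)) = sqrt(sqrt(20869) + (38 + 24)) = sqrt(sqrt(20869) + 62) = sqrt(62 + sqrt(20869))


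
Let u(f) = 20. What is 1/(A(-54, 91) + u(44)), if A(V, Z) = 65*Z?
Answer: 1/5935 ≈ 0.00016849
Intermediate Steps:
1/(A(-54, 91) + u(44)) = 1/(65*91 + 20) = 1/(5915 + 20) = 1/5935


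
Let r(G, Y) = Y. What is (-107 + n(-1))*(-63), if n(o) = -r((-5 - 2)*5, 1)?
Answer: 6804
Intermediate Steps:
n(o) = -1 (n(o) = -1*1 = -1)
(-107 + n(-1))*(-63) = (-107 - 1)*(-63) = -108*(-63) = 6804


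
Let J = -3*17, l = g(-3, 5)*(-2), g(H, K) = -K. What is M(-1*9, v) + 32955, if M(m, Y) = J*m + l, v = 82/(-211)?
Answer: 33424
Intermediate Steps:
v = -82/211 (v = 82*(-1/211) = -82/211 ≈ -0.38863)
l = 10 (l = -1*5*(-2) = -5*(-2) = 10)
J = -51
M(m, Y) = 10 - 51*m (M(m, Y) = -51*m + 10 = 10 - 51*m)
M(-1*9, v) + 32955 = (10 - (-51)*9) + 32955 = (10 - 51*(-9)) + 32955 = (10 + 459) + 32955 = 469 + 32955 = 33424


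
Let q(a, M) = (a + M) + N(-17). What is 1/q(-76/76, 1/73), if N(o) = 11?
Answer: 73/731 ≈ 0.099863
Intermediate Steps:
q(a, M) = 11 + M + a (q(a, M) = (a + M) + 11 = (M + a) + 11 = 11 + M + a)
1/q(-76/76, 1/73) = 1/(11 + 1/73 - 76/76) = 1/(11 + 1/73 - 76*1/76) = 1/(11 + 1/73 - 1) = 1/(731/73) = 73/731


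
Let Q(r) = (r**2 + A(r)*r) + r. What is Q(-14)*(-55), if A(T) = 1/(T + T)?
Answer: -20075/2 ≈ -10038.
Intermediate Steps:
A(T) = 1/(2*T)
Q(r) = 1/2 + r + r**2 (Q(r) = (r**2 + (1/(2*r))*r) + r = (r**2 + 1/2) + r = (1/2 + r**2) + r = 1/2 + r + r**2)
Q(-14)*(-55) = (1/2 - 14 + (-14)**2)*(-55) = (1/2 - 14 + 196)*(-55) = (365/2)*(-55) = -20075/2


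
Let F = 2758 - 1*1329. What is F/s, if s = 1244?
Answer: 1429/1244 ≈ 1.1487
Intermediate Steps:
F = 1429 (F = 2758 - 1329 = 1429)
F/s = 1429/1244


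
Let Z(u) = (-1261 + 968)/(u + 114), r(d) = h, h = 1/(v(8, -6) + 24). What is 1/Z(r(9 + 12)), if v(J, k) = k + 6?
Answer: -2737/7032 ≈ -0.38922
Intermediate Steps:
v(J, k) = 6 + k
h = 1/24 (h = 1/((6 - 6) + 24) = 1/(0 + 24) = 1/24 ≈ 0.041667)
r(d) = 1/24
Z(u) = -293/(114 + u)
1/Z(r(9 + 12)) = 1/(-293/(114 + 1/24)) = 1/(-293/2737/24) = 1/(-293*24/2737) = 1/(-7032/2737) = -2737/7032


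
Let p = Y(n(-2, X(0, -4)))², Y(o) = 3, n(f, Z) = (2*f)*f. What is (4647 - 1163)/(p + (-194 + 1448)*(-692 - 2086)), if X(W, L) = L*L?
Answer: -3484/3483603 ≈ -0.0010001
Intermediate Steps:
X(W, L) = L²
n(f, Z) = 2*f²
p = 9 (p = 3² = 9)
(4647 - 1163)/(p + (-194 + 1448)*(-692 - 2086)) = (4647 - 1163)/(9 + (-194 + 1448)*(-692 - 2086)) = 3484/(9 + 1254*(-2778)) = 3484/(9 - 3483612) = 3484/(-3483603) = 3484*(-1/3483603) = -3484/3483603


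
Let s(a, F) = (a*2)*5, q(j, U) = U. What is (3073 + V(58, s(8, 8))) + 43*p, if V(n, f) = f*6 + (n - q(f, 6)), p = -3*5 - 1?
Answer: 2917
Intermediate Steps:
p = -16 (p = -15 - 1 = -16)
s(a, F) = 10*a (s(a, F) = (2*a)*5 = 10*a)
V(n, f) = -6 + n + 6*f (V(n, f) = f*6 + (n - 1*6) = 6*f + (n - 6) = 6*f + (-6 + n) = -6 + n + 6*f)
(3073 + V(58, s(8, 8))) + 43*p = (3073 + (-6 + 58 + 6*(10*8))) + 43*(-16) = (3073 + (-6 + 58 + 6*80)) - 688 = (3073 + (-6 + 58 + 480)) - 688 = (3073 + 532) - 688 = 3605 - 688 = 2917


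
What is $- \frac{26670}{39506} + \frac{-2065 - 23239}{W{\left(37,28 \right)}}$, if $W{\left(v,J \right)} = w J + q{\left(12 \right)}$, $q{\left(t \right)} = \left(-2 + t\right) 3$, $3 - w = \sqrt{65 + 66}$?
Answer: $\frac{13946088447}{443000531} + \frac{177128 \sqrt{131}}{22427} \approx 121.88$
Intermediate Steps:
$w = 3 - \sqrt{131}$ ($w = 3 - \sqrt{65 + 66} = 3 - \sqrt{131} \approx -8.4455$)
$q{\left(t \right)} = -6 + 3 t$
$W{\left(v,J \right)} = 30 + J \left(3 - \sqrt{131}\right)$ ($W{\left(v,J \right)} = \left(3 - \sqrt{131}\right) J + \left(-6 + 3 \cdot 12\right) = J \left(3 - \sqrt{131}\right) + \left(-6 + 36\right) = J \left(3 - \sqrt{131}\right) + 30 = 30 + J \left(3 - \sqrt{131}\right)$)
$- \frac{26670}{39506} + \frac{-2065 - 23239}{W{\left(37,28 \right)}} = - \frac{26670}{39506} + \frac{-2065 - 23239}{30 + 28 \left(3 - \sqrt{131}\right)} = \left(-26670\right) \frac{1}{39506} + \frac{-2065 - 23239}{30 + \left(84 - 28 \sqrt{131}\right)} = - \frac{13335}{19753} - \frac{25304}{114 - 28 \sqrt{131}}$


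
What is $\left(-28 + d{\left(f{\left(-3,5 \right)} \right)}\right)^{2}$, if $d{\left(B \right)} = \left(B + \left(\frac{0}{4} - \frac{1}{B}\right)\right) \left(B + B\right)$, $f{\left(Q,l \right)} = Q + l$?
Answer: $484$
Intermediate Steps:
$d{\left(B \right)} = 2 B \left(B - \frac{1}{B}\right)$ ($d{\left(B \right)} = \left(B + \left(0 \cdot \frac{1}{4} - \frac{1}{B}\right)\right) 2 B = \left(B + \left(0 - \frac{1}{B}\right)\right) 2 B = \left(B - \frac{1}{B}\right) 2 B = 2 B \left(B - \frac{1}{B}\right)$)
$\left(-28 + d{\left(f{\left(-3,5 \right)} \right)}\right)^{2} = \left(-28 - \left(2 - 2 \left(-3 + 5\right)^{2}\right)\right)^{2} = \left(-28 - \left(2 - 2 \cdot 2^{2}\right)\right)^{2} = \left(-28 + \left(-2 + 2 \cdot 4\right)\right)^{2} = \left(-28 + \left(-2 + 8\right)\right)^{2} = \left(-28 + 6\right)^{2} = \left(-22\right)^{2} = 484$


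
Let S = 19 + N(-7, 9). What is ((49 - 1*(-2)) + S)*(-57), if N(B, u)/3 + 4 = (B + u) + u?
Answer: -5187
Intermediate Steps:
N(B, u) = -12 + 3*B + 6*u (N(B, u) = -12 + 3*((B + u) + u) = -12 + 3*(B + 2*u) = -12 + (3*B + 6*u) = -12 + 3*B + 6*u)
S = 40 (S = 19 + (-12 + 3*(-7) + 6*9) = 19 + (-12 - 21 + 54) = 19 + 21 = 40)
((49 - 1*(-2)) + S)*(-57) = ((49 - 1*(-2)) + 40)*(-57) = ((49 + 2) + 40)*(-57) = (51 + 40)*(-57) = 91*(-57) = -5187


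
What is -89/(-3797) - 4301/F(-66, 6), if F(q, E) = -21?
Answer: 16332766/79737 ≈ 204.83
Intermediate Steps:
-89/(-3797) - 4301/F(-66, 6) = -89/(-3797) - 4301/(-21) = -89*(-1/3797) - 4301*(-1/21) = 89/3797 + 4301/21 = 16332766/79737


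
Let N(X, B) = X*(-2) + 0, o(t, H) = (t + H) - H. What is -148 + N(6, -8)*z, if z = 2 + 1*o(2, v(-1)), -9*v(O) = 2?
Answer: -196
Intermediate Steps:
v(O) = -2/9 (v(O) = -1/9*2 = -2/9)
o(t, H) = t (o(t, H) = (H + t) - H = t)
N(X, B) = -2*X (N(X, B) = -2*X + 0 = -2*X)
z = 4 (z = 2 + 1*2 = 2 + 2 = 4)
-148 + N(6, -8)*z = -148 - 2*6*4 = -148 - 12*4 = -148 - 48 = -196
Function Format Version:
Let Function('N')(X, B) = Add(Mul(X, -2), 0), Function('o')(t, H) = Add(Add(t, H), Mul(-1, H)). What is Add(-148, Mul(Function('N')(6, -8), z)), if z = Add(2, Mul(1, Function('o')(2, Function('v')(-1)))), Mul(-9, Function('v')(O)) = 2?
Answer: -196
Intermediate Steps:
Function('v')(O) = Rational(-2, 9) (Function('v')(O) = Mul(Rational(-1, 9), 2) = Rational(-2, 9))
Function('o')(t, H) = t (Function('o')(t, H) = Add(Add(H, t), Mul(-1, H)) = t)
Function('N')(X, B) = Mul(-2, X) (Function('N')(X, B) = Add(Mul(-2, X), 0) = Mul(-2, X))
z = 4 (z = Add(2, Mul(1, 2)) = Add(2, 2) = 4)
Add(-148, Mul(Function('N')(6, -8), z)) = Add(-148, Mul(Mul(-2, 6), 4)) = Add(-148, Mul(-12, 4)) = Add(-148, -48) = -196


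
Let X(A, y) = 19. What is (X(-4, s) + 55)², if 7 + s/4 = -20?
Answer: 5476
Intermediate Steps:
s = -108 (s = -28 + 4*(-20) = -28 - 80 = -108)
(X(-4, s) + 55)² = (19 + 55)² = 74² = 5476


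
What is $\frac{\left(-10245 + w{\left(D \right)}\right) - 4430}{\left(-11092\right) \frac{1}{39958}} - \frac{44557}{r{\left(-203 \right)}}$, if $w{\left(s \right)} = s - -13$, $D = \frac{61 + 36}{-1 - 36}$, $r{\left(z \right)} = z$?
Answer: $\frac{2209749580081}{41656006} \approx 53048.0$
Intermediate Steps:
$D = - \frac{97}{37}$ ($D = \frac{97}{-37} = 97 \left(- \frac{1}{37}\right) = - \frac{97}{37} \approx -2.6216$)
$w{\left(s \right)} = 13 + s$ ($w{\left(s \right)} = s + 13 = 13 + s$)
$\frac{\left(-10245 + w{\left(D \right)}\right) - 4430}{\left(-11092\right) \frac{1}{39958}} - \frac{44557}{r{\left(-203 \right)}} = \frac{\left(-10245 + \left(13 - \frac{97}{37}\right)\right) - 4430}{\left(-11092\right) \frac{1}{39958}} - \frac{44557}{-203} = \frac{\left(-10245 + \frac{384}{37}\right) - 4430}{\left(-11092\right) \frac{1}{39958}} - - \frac{44557}{203} = \frac{- \frac{378681}{37} - 4430}{- \frac{5546}{19979}} + \frac{44557}{203} = \left(- \frac{542591}{37}\right) \left(- \frac{19979}{5546}\right) + \frac{44557}{203} = \frac{10840425589}{205202} + \frac{44557}{203} = \frac{2209749580081}{41656006}$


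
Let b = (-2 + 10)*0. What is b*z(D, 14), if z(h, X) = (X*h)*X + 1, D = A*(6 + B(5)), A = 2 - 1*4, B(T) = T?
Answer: 0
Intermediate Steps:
b = 0 (b = 8*0 = 0)
A = -2 (A = 2 - 4 = -2)
D = -22 (D = -2*(6 + 5) = -2*11 = -22)
z(h, X) = 1 + h*X**2 (z(h, X) = h*X**2 + 1 = 1 + h*X**2)
b*z(D, 14) = 0*(1 - 22*14**2) = 0*(1 - 22*196) = 0*(1 - 4312) = 0*(-4311) = 0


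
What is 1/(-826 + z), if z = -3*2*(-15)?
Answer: -1/736 ≈ -0.0013587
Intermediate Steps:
z = 90 (z = -6*(-15) = 90)
1/(-826 + z) = 1/(-826 + 90) = 1/(-736) = -1/736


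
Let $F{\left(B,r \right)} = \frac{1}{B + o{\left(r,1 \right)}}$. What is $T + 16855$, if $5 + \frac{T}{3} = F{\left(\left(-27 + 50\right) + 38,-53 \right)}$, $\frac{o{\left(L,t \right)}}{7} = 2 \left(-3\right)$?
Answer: $\frac{319963}{19} \approx 16840.0$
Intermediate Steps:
$o{\left(L,t \right)} = -42$ ($o{\left(L,t \right)} = 7 \cdot 2 \left(-3\right) = 7 \left(-6\right) = -42$)
$F{\left(B,r \right)} = \frac{1}{-42 + B}$ ($F{\left(B,r \right)} = \frac{1}{B - 42} = \frac{1}{-42 + B}$)
$T = - \frac{282}{19}$ ($T = -15 + \frac{3}{-42 + \left(\left(-27 + 50\right) + 38\right)} = -15 + \frac{3}{-42 + \left(23 + 38\right)} = -15 + \frac{3}{-42 + 61} = -15 + \frac{3}{19} = - \frac{282}{19} \approx -14.842$)
$T + 16855 = - \frac{282}{19} + 16855 = \frac{319963}{19}$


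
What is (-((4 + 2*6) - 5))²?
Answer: 121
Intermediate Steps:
(-((4 + 2*6) - 5))² = (-((4 + 12) - 5))² = (-(16 - 5))² = (-1*11)² = (-11)² = 121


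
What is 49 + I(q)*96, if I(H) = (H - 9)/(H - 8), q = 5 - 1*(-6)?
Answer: 113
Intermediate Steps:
q = 11 (q = 5 + 6 = 11)
I(H) = (-9 + H)/(-8 + H)
49 + I(q)*96 = 49 + ((-9 + 11)/(-8 + 11))*96 = 49 + (2/3)*96 = 49 + ((⅓)*2)*96 = 49 + (⅔)*96 = 49 + 64 = 113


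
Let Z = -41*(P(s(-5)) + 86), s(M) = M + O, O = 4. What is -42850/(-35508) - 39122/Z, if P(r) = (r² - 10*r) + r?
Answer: 21636133/1941104 ≈ 11.146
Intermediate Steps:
s(M) = 4 + M (s(M) = M + 4 = 4 + M)
P(r) = r² - 9*r
Z = -3936 (Z = -41*((4 - 5)*(-9 + (4 - 5)) + 86) = -41*(-(-9 - 1) + 86) = -41*(-1*(-10) + 86) = -41*(10 + 86) = -41*96 = -3936)
-42850/(-35508) - 39122/Z = -42850/(-35508) - 39122/(-3936) = -42850*(-1/35508) - 39122*(-1/3936) = 21425/17754 + 19561/1968 = 21636133/1941104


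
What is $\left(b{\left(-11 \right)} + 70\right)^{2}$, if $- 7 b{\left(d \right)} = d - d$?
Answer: $4900$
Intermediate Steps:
$b{\left(d \right)} = 0$ ($b{\left(d \right)} = - \frac{d - d}{7} = \left(- \frac{1}{7}\right) 0 = 0$)
$\left(b{\left(-11 \right)} + 70\right)^{2} = \left(0 + 70\right)^{2} = 70^{2} = 4900$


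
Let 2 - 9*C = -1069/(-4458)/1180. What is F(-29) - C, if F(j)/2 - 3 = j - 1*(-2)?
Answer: -2283029891/47343960 ≈ -48.222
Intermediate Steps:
F(j) = 10 + 2*j (F(j) = 6 + 2*(j - 1*(-2)) = 6 + 2*(j + 2) = 6 + 2*(2 + j) = 6 + (4 + 2*j) = 10 + 2*j)
C = 10519811/47343960 (C = 2/9 - (-1069/(-4458))/(9*1180) = 2/9 - (-1069*(-1/4458))/(9*1180) = 2/9 - 1069/(40122*1180) = 2/9 - ⅑*1069/5260440 = 2/9 - 1069/47343960 = 10519811/47343960 ≈ 0.22220)
F(-29) - C = (10 + 2*(-29)) - 1*10519811/47343960 = (10 - 58) - 10519811/47343960 = -48 - 10519811/47343960 = -2283029891/47343960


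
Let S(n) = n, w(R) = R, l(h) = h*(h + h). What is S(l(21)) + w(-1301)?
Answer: -419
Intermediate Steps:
l(h) = 2*h² (l(h) = h*(2*h) = 2*h²)
S(l(21)) + w(-1301) = 2*21² - 1301 = 2*441 - 1301 = 882 - 1301 = -419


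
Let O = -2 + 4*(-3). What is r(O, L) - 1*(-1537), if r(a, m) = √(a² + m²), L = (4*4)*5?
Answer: 1537 + 2*√1649 ≈ 1618.2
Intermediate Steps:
L = 80 (L = 16*5 = 80)
O = -14 (O = -2 - 12 = -14)
r(O, L) - 1*(-1537) = √((-14)² + 80²) - 1*(-1537) = √(196 + 6400) + 1537 = √6596 + 1537 = 2*√1649 + 1537 = 1537 + 2*√1649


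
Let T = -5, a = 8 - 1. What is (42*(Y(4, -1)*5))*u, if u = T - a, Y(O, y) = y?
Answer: 2520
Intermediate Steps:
a = 7
u = -12 (u = -5 - 1*7 = -5 - 7 = -12)
(42*(Y(4, -1)*5))*u = (42*(-1*5))*(-12) = (42*(-5))*(-12) = -210*(-12) = 2520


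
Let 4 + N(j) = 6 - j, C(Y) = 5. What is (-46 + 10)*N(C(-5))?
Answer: 108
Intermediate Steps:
N(j) = 2 - j (N(j) = -4 + (6 - j) = 2 - j)
(-46 + 10)*N(C(-5)) = (-46 + 10)*(2 - 1*5) = -36*(2 - 5) = -36*(-3) = 108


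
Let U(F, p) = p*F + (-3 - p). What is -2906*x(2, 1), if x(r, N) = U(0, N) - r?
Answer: 17436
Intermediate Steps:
U(F, p) = -3 - p + F*p (U(F, p) = F*p + (-3 - p) = -3 - p + F*p)
x(r, N) = -3 - N - r (x(r, N) = (-3 - N + 0*N) - r = (-3 - N + 0) - r = (-3 - N) - r = -3 - N - r)
-2906*x(2, 1) = -2906*(-3 - 1*1 - 1*2) = -2906*(-3 - 1 - 2) = -2906*(-6) = 17436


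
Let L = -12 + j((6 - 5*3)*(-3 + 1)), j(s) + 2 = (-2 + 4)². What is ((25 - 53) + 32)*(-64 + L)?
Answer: -296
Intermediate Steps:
j(s) = 2 (j(s) = -2 + (-2 + 4)² = -2 + 2² = -2 + 4 = 2)
L = -10 (L = -12 + 2 = -10)
((25 - 53) + 32)*(-64 + L) = ((25 - 53) + 32)*(-64 - 10) = (-28 + 32)*(-74) = 4*(-74) = -296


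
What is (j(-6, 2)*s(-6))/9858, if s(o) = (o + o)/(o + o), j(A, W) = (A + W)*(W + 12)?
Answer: -28/4929 ≈ -0.0056807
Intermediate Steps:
j(A, W) = (12 + W)*(A + W) (j(A, W) = (A + W)*(12 + W) = (12 + W)*(A + W))
s(o) = 1 (s(o) = (2*o)/((2*o)) = (2*o)*(1/(2*o)) = 1)
(j(-6, 2)*s(-6))/9858 = ((2**2 + 12*(-6) + 12*2 - 6*2)*1)/9858 = ((4 - 72 + 24 - 12)*1)*(1/9858) = -56*1*(1/9858) = -56*1/9858 = -28/4929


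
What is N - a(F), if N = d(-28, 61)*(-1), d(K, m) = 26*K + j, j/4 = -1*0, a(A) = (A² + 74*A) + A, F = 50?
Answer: -5522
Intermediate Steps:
a(A) = A² + 75*A
j = 0 (j = 4*(-1*0) = 4*0 = 0)
d(K, m) = 26*K (d(K, m) = 26*K + 0 = 26*K)
N = 728 (N = (26*(-28))*(-1) = -728*(-1) = 728)
N - a(F) = 728 - 50*(75 + 50) = 728 - 50*125 = 728 - 1*6250 = 728 - 6250 = -5522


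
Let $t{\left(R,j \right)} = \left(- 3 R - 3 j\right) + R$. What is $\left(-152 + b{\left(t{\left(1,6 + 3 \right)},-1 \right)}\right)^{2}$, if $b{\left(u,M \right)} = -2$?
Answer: $23716$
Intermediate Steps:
$t{\left(R,j \right)} = - 3 j - 2 R$
$\left(-152 + b{\left(t{\left(1,6 + 3 \right)},-1 \right)}\right)^{2} = \left(-152 - 2\right)^{2} = \left(-154\right)^{2} = 23716$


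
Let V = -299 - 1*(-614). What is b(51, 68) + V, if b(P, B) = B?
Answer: 383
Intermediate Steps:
V = 315 (V = -299 + 614 = 315)
b(51, 68) + V = 68 + 315 = 383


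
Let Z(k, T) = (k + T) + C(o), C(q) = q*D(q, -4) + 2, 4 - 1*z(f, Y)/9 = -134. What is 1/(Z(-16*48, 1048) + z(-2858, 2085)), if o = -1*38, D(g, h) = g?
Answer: 1/2968 ≈ 0.00033693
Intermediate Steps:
o = -38
z(f, Y) = 1242 (z(f, Y) = 36 - 9*(-134) = 36 + 1206 = 1242)
C(q) = 2 + q**2 (C(q) = q*q + 2 = q**2 + 2 = 2 + q**2)
Z(k, T) = 1446 + T + k (Z(k, T) = (k + T) + (2 + (-38)**2) = (T + k) + (2 + 1444) = (T + k) + 1446 = 1446 + T + k)
1/(Z(-16*48, 1048) + z(-2858, 2085)) = 1/((1446 + 1048 - 16*48) + 1242) = 1/((1446 + 1048 - 768) + 1242) = 1/(1726 + 1242) = 1/2968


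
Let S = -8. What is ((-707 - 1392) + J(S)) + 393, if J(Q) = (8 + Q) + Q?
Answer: -1714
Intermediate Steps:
J(Q) = 8 + 2*Q
((-707 - 1392) + J(S)) + 393 = ((-707 - 1392) + (8 + 2*(-8))) + 393 = (-2099 + (8 - 16)) + 393 = (-2099 - 8) + 393 = -2107 + 393 = -1714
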